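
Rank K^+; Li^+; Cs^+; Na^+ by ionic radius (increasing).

These ions sit in one column with identical charge. Each step down the periodic table adds a principal shell, increasing the radius.

Li^+ < Na^+ < K^+ < Cs^+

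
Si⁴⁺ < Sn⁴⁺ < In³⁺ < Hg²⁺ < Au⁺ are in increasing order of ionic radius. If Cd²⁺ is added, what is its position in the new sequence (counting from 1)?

Si⁴⁺: 10 e⁻, Z=14, Sn⁴⁺: 46 e⁻, Z=50, In³⁺: 46 e⁻, Z=49, Cd²⁺: 46 e⁻, Z=48, Hg²⁺: 78 e⁻, Z=80, Au⁺: 78 e⁻, Z=79. Si⁴⁺ < Sn⁴⁺ (same group, 2 shells fewer); Sn⁴⁺ < In³⁺ (both 46 e⁻, Z=50>49); In³⁺ < Cd²⁺ (both 46 e⁻, Z=49>48); Cd²⁺ < Hg²⁺ (same group, 1 shell fewer); Hg²⁺ < Au⁺ (both 78 e⁻, Z=80>79).
Putting Cd²⁺ in gives Si⁴⁺ < Sn⁴⁺ < In³⁺ < Cd²⁺ < Hg²⁺ < Au⁺; it lands at slot 4.

4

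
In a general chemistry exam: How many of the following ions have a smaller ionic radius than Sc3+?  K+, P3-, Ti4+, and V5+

2

All of these have 18 electrons (isoelectronic). With the same electron cloud, the ion with the most protons pulls it in tightest. Nuclear charges: V5+ (Z=23), Ti4+ (Z=22), Sc3+ (Z=21), K+ (Z=19), P3- (Z=15). Highest Z is smallest.
Relative to Sc3+, the ions that are smaller are V5+, Ti4+. That's 2.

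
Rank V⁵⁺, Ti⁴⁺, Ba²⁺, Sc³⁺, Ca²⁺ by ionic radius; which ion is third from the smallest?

Tabulating Z and e⁻: V⁵⁺: 18 e⁻, Z=23, Ti⁴⁺: 18 e⁻, Z=22, Sc³⁺: 18 e⁻, Z=21, Ca²⁺: 18 e⁻, Z=20, Ba²⁺: 54 e⁻, Z=56. V⁵⁺ < Ti⁴⁺ (both 18 e⁻, Z=23>22); Ti⁴⁺ < Sc³⁺ (both 18 e⁻, Z=22>21); Sc³⁺ < Ca²⁺ (isoelectronic, higher Z=21 is smaller); Ca²⁺ < Ba²⁺ (same group, 2 shells fewer).
Ordering: V⁵⁺ < Ti⁴⁺ < Sc³⁺ < Ca²⁺ < Ba²⁺. The third smallest is Sc³⁺.

Sc³⁺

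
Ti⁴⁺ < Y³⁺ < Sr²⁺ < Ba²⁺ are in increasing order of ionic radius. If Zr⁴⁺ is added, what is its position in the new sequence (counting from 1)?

2

Tabulating Z and e⁻: Ti⁴⁺: 18 e⁻, Z=22, Zr⁴⁺: 36 e⁻, Z=40, Y³⁺: 36 e⁻, Z=39, Sr²⁺: 36 e⁻, Z=38, Ba²⁺: 54 e⁻, Z=56. Ti⁴⁺ < Zr⁴⁺ (same group, period 4 vs 5); Zr⁴⁺ < Y³⁺ (isoelectronic, higher Z=40 is smaller); Y³⁺ < Sr²⁺ (isoelectronic, higher Z=39 is smaller); Sr²⁺ < Ba²⁺ (same group, period 5 vs 6).
Putting Zr⁴⁺ in gives Ti⁴⁺ < Zr⁴⁺ < Y³⁺ < Sr²⁺ < Ba²⁺; it lands at slot 2.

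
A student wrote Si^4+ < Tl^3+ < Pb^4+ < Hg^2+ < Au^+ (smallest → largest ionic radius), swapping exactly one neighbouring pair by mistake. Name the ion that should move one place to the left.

Pb^4+

The pair Tl^3+, Pb^4+ is the wrong way round — both have 78 electrons but Z(Pb)=82 > Z(Tl)=81, so Pb^4+ should be the smaller of the two. All other adjacent pairs agree with periodic trends, so Pb^4+ is the misplaced ion.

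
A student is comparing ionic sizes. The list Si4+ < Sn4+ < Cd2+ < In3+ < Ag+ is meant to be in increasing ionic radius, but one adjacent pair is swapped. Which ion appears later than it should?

In3+

The pair Cd2+, In3+ is the wrong way round — In3+ and Cd2+ share 46 electrons; the higher nuclear charge on In (Z=49) contracts it more, so In3+ < Cd2+. All other adjacent pairs agree with periodic trends, so In3+ is the misplaced ion.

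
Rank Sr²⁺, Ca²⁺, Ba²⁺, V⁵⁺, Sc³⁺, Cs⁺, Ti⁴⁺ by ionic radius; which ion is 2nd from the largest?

Ba²⁺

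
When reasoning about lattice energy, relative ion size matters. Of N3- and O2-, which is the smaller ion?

These species are isoelectronic with 10 electrons. The only difference is the number of protons: O2- (Z=8), N3- (Z=7). The strongest nuclear pull (O2-) gives the smallest ion.

O2-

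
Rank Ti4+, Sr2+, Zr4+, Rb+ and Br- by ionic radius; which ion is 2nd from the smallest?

Work out protons and electrons: Ti4+: 18 e⁻, Z=22, Zr4+: 36 e⁻, Z=40, Sr2+: 36 e⁻, Z=38, Rb+: 36 e⁻, Z=37, Br-: 36 e⁻, Z=35. Ti4+ < Zr4+ (same group, 1 shell fewer); Zr4+ < Sr2+ (isoelectronic, higher Z=40 is smaller); Sr2+ < Rb+ (both 36 e⁻, Z=38>37); Rb+ < Br- (isoelectronic, higher Z=37 is smaller).
So the order is Ti4+ < Zr4+ < Sr2+ < Rb+ < Br-; the 2nd-smallest ion is Zr4+.

Zr4+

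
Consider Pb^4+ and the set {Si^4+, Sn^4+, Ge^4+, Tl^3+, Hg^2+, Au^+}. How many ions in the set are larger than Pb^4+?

3

Electron counts and nuclear charges: Si^4+ has 10 e⁻ (Z=14), Ge^4+ has 28 e⁻ (Z=32), Sn^4+ has 46 e⁻ (Z=50), Pb^4+ has 78 e⁻ (Z=82), Tl^3+ has 78 e⁻ (Z=81), Hg^2+ has 78 e⁻ (Z=80), Au^+ has 78 e⁻ (Z=79). Si^4+ < Ge^4+ (same group, period 3 vs 4); Ge^4+ < Sn^4+ (same group, period 4 vs 5); Sn^4+ < Pb^4+ (same group, 1 shell fewer); Pb^4+ < Tl^3+ (isoelectronic, higher Z=82 is smaller); Tl^3+ < Hg^2+ (both 78 e⁻, Z=81>80); Hg^2+ < Au^+ (isoelectronic, higher Z=80 is smaller).
Ordering all of them (including Pb^4+) by radius gives Si^4+ < Ge^4+ < Sn^4+ < Pb^4+ < Tl^3+ < Hg^2+ < Au^+. So 3 are larger.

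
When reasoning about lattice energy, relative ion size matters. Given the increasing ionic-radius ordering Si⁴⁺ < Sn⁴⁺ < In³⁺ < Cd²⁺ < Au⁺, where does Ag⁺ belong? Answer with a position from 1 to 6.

Electron counts and nuclear charges: Si⁴⁺: 10 e⁻, Z=14, Sn⁴⁺: 46 e⁻, Z=50, In³⁺: 46 e⁻, Z=49, Cd²⁺: 46 e⁻, Z=48, Ag⁺: 46 e⁻, Z=47, Au⁺: 78 e⁻, Z=79. Si⁴⁺ < Sn⁴⁺ (same group, 2 shells fewer); Sn⁴⁺ < In³⁺ (both 46 e⁻, Z=50>49); In³⁺ < Cd²⁺ (isoelectronic, higher Z=49 is smaller); Cd²⁺ < Ag⁺ (both 46 e⁻, Z=48>47); Ag⁺ < Au⁺ (same group, period 5 vs 6).
With Ag⁺ included the full order is Si⁴⁺ < Sn⁴⁺ < In³⁺ < Cd²⁺ < Ag⁺ < Au⁺, so it takes position 5.

5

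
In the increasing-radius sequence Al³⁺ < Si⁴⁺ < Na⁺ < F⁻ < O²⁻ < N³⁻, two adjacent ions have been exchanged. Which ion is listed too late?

Si⁴⁺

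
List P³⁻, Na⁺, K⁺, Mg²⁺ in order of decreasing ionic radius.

Tabulating Z and e⁻: Mg²⁺ has 10 e⁻ (Z=12), Na⁺ has 10 e⁻ (Z=11), K⁺ has 18 e⁻ (Z=19), P³⁻ has 18 e⁻ (Z=15). Mg²⁺ < Na⁺ (both 10 e⁻, Z=12>11); Na⁺ < K⁺ (same group, period 3 vs 4); K⁺ < P³⁻ (isoelectronic, higher Z=19 is smaller).

P³⁻ > K⁺ > Na⁺ > Mg²⁺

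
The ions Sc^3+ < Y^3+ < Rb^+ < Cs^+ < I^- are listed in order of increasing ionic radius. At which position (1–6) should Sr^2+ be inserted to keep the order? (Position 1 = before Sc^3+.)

3

Tabulating Z and e⁻: Sc^3+: 18 e⁻, Z=21, Y^3+: 36 e⁻, Z=39, Sr^2+: 36 e⁻, Z=38, Rb^+: 36 e⁻, Z=37, Cs^+: 54 e⁻, Z=55, I^-: 54 e⁻, Z=53. Sc^3+ < Y^3+ (same group, 1 shell fewer); Y^3+ < Sr^2+ (both 36 e⁻, Z=39>38); Sr^2+ < Rb^+ (isoelectronic, higher Z=38 is smaller); Rb^+ < Cs^+ (same group, 1 shell fewer); Cs^+ < I^- (isoelectronic, higher Z=55 is smaller).
The complete sequence is Sc^3+ < Y^3+ < Sr^2+ < Rb^+ < Cs^+ < I^-. Sr^2+ sits at position 3.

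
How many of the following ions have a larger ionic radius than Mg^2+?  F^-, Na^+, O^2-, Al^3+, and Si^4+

3

These species are isoelectronic with 10 electrons. The only difference is the number of protons: Si^4+ (Z=14), Al^3+ (Z=13), Mg^2+ (Z=12), Na^+ (Z=11), F^- (Z=9), O^2- (Z=8). The strongest nuclear pull (Si^4+) gives the smallest ion.
Ordering all of them (including Mg^2+) by radius gives Si^4+ < Al^3+ < Mg^2+ < Na^+ < F^- < O^2-. Count: 3.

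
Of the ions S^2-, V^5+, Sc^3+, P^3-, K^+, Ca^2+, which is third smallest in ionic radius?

Ca^2+

Each ion has 18 electrons. The ranking follows nuclear charge in reverse — greater Z gives a smaller radius. V^5+ (Z=23), Sc^3+ (Z=21), Ca^2+ (Z=20), K^+ (Z=19), S^2- (Z=16), P^3- (Z=15).
Full ascending order: V^5+ < Sc^3+ < Ca^2+ < K^+ < S^2- < P^3-. Counting from the smallest, position 3 is Ca^2+.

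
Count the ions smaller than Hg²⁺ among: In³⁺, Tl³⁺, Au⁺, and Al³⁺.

Work out protons and electrons: Al³⁺ has 10 e⁻ (Z=13), In³⁺ has 46 e⁻ (Z=49), Tl³⁺ has 78 e⁻ (Z=81), Hg²⁺ has 78 e⁻ (Z=80), Au⁺ has 78 e⁻ (Z=79). Al³⁺ < In³⁺ (same group, 2 shells fewer); In³⁺ < Tl³⁺ (same group, period 5 vs 6); Tl³⁺ < Hg²⁺ (isoelectronic, higher Z=81 is smaller); Hg²⁺ < Au⁺ (both 78 e⁻, Z=80>79).
Placing each against Hg²⁺: smaller — Al³⁺, In³⁺, Tl³⁺; larger — Au⁺. Count: 3.

3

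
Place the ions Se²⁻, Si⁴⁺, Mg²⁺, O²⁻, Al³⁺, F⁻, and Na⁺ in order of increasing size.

Si⁴⁺ < Al³⁺ < Mg²⁺ < Na⁺ < F⁻ < O²⁻ < Se²⁻

Work out protons and electrons: Si⁴⁺ (Z=14, 10 e⁻), Al³⁺ (Z=13, 10 e⁻), Mg²⁺ (Z=12, 10 e⁻), Na⁺ (Z=11, 10 e⁻), F⁻ (Z=9, 10 e⁻), O²⁻ (Z=8, 10 e⁻), Se²⁻ (Z=34, 36 e⁻). Si⁴⁺ < Al³⁺ (isoelectronic, higher Z=14 is smaller); Al³⁺ < Mg²⁺ (isoelectronic, higher Z=13 is smaller); Mg²⁺ < Na⁺ (both 10 e⁻, Z=12>11); Na⁺ < F⁻ (isoelectronic, higher Z=11 is smaller); F⁻ < O²⁻ (both 10 e⁻, Z=9>8); O²⁻ < Se²⁻ (same group, period 2 vs 4).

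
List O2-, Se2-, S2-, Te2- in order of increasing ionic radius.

O2- < S2- < Se2- < Te2-

All are in the same group with charge -2. Radius grows down the group as n (the outermost shell) increases.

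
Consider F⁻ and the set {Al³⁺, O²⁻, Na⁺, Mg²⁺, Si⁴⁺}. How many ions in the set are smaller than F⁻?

4

Isoelectronic series (10 e⁻ each). Size is set by nuclear charge: more protons means a smaller ion. Si⁴⁺ (Z=14), Al³⁺ (Z=13), Mg²⁺ (Z=12), Na⁺ (Z=11), F⁻ (Z=9), O²⁻ (Z=8).
Placing each against F⁻: smaller — Si⁴⁺, Al³⁺, Mg²⁺, Na⁺; larger — O²⁻. So 4 are smaller.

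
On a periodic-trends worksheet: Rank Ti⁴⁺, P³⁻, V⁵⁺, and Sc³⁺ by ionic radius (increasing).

These species are isoelectronic with 18 electrons. The only difference is the number of protons: V⁵⁺ (Z=23), Ti⁴⁺ (Z=22), Sc³⁺ (Z=21), P³⁻ (Z=15). The strongest nuclear pull (V⁵⁺) gives the smallest ion.

V⁵⁺ < Ti⁴⁺ < Sc³⁺ < P³⁻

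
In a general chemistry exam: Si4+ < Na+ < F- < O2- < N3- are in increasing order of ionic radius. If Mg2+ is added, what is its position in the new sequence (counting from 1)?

Isoelectronic series (10 e⁻ each). Size is set by nuclear charge: more protons means a smaller ion. Si4+ (Z=14), Mg2+ (Z=12), Na+ (Z=11), F- (Z=9), O2- (Z=8), N3- (Z=7).
The complete sequence is Si4+ < Mg2+ < Na+ < F- < O2- < N3-. Mg2+ sits at position 2.

2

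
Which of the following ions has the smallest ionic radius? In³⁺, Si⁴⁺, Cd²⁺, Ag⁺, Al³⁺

Si⁴⁺

Electron counts and nuclear charges: Si⁴⁺ (Z=14, 10 e⁻), Al³⁺ (Z=13, 10 e⁻), In³⁺ (Z=49, 46 e⁻), Cd²⁺ (Z=48, 46 e⁻), Ag⁺ (Z=47, 46 e⁻). Si⁴⁺ < Al³⁺ (isoelectronic, higher Z=14 is smaller); Al³⁺ < In³⁺ (same group, 2 shells fewer); In³⁺ < Cd²⁺ (isoelectronic, higher Z=49 is smaller); Cd²⁺ < Ag⁺ (isoelectronic, higher Z=48 is smaller).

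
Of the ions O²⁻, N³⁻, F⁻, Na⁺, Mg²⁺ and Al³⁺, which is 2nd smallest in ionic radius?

Mg²⁺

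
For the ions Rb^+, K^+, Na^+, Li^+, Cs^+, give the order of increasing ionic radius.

Li^+ < Na^+ < K^+ < Rb^+ < Cs^+

All are in the same group with charge +1. Radius grows down the group as n (the outermost shell) increases.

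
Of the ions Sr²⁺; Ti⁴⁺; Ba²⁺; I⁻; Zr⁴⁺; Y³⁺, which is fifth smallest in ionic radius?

Ba²⁺

Ti⁴⁺: 18 e⁻, Z=22, Zr⁴⁺: 36 e⁻, Z=40, Y³⁺: 36 e⁻, Z=39, Sr²⁺: 36 e⁻, Z=38, Ba²⁺: 54 e⁻, Z=56, I⁻: 54 e⁻, Z=53. Ti⁴⁺ < Zr⁴⁺ (same group, period 4 vs 5); Zr⁴⁺ < Y³⁺ (both 36 e⁻, Z=40>39); Y³⁺ < Sr²⁺ (isoelectronic, higher Z=39 is smaller); Sr²⁺ < Ba²⁺ (same group, 1 shell fewer); Ba²⁺ < I⁻ (both 54 e⁻, Z=56>53).
Full ascending order: Ti⁴⁺ < Zr⁴⁺ < Y³⁺ < Sr²⁺ < Ba²⁺ < I⁻. Counting from the smallest, position 5 is Ba²⁺.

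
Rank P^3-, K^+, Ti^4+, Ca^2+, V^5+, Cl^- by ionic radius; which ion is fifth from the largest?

Ti^4+

Each ion has 18 electrons. The ranking follows nuclear charge in reverse — greater Z gives a smaller radius. V^5+ (Z=23), Ti^4+ (Z=22), Ca^2+ (Z=20), K^+ (Z=19), Cl^- (Z=17), P^3- (Z=15).
Ordering: V^5+ < Ti^4+ < Ca^2+ < K^+ < Cl^- < P^3-. The fifth largest is Ti^4+.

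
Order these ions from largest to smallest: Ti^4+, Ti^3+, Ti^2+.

Same element, different charge: the more highly charged cation has fewer electrons and a greater effective nuclear charge per electron, making Ti^4+ the smallest.

Ti^2+ > Ti^3+ > Ti^4+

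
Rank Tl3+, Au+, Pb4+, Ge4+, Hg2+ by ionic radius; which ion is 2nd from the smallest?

Pb4+

Tabulating Z and e⁻: Ge4+ has 28 e⁻ (Z=32), Pb4+ has 78 e⁻ (Z=82), Tl3+ has 78 e⁻ (Z=81), Hg2+ has 78 e⁻ (Z=80), Au+ has 78 e⁻ (Z=79). Ge4+ < Pb4+ (same group, period 4 vs 6); Pb4+ < Tl3+ (both 78 e⁻, Z=82>81); Tl3+ < Hg2+ (both 78 e⁻, Z=81>80); Hg2+ < Au+ (both 78 e⁻, Z=80>79).
That gives Ge4+ < Pb4+ < Tl3+ < Hg2+ < Au+. From the smallest end, number 2 is Pb4+.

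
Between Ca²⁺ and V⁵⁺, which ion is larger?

Ca²⁺

These species are isoelectronic with 18 electrons. The only difference is the number of protons: V⁵⁺ (Z=23), Ca²⁺ (Z=20). The strongest nuclear pull (V⁵⁺) gives the smallest ion.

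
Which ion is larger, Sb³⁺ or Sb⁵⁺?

Same element, different charge: the more highly charged cation has fewer electrons and a greater effective nuclear charge per electron, making Sb⁵⁺ the smallest.

Sb³⁺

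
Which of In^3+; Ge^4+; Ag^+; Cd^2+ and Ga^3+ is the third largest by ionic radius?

In^3+

Work out protons and electrons: Ge^4+: 28 e⁻, Z=32, Ga^3+: 28 e⁻, Z=31, In^3+: 46 e⁻, Z=49, Cd^2+: 46 e⁻, Z=48, Ag^+: 46 e⁻, Z=47. Ge^4+ < Ga^3+ (both 28 e⁻, Z=32>31); Ga^3+ < In^3+ (same group, 1 shell fewer); In^3+ < Cd^2+ (isoelectronic, higher Z=49 is smaller); Cd^2+ < Ag^+ (isoelectronic, higher Z=48 is smaller).
So the order is Ge^4+ < Ga^3+ < In^3+ < Cd^2+ < Ag^+; the 3rd-largest ion is In^3+.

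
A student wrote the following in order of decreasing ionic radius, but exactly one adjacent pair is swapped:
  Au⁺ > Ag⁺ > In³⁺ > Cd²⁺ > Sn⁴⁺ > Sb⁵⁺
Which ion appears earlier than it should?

In³⁺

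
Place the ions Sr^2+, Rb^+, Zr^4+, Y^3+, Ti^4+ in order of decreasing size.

Rb^+ > Sr^2+ > Y^3+ > Zr^4+ > Ti^4+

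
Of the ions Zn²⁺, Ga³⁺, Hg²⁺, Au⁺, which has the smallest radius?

Ga³⁺

Electron counts and nuclear charges: Ga³⁺ (Z=31, 28 e⁻), Zn²⁺ (Z=30, 28 e⁻), Hg²⁺ (Z=80, 78 e⁻), Au⁺ (Z=79, 78 e⁻). Ga³⁺ < Zn²⁺ (isoelectronic, higher Z=31 is smaller); Zn²⁺ < Hg²⁺ (same group, period 4 vs 6); Hg²⁺ < Au⁺ (isoelectronic, higher Z=80 is smaller).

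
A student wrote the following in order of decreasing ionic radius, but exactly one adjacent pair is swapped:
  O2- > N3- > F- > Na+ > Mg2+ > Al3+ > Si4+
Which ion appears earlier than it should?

O2-

Scanning neighbour by neighbour, only O2-/N3- violates a trend: they are isoelectronic (10 e⁻) and O has more protons than N (8 vs 7), making O2- smaller. That makes O2- the one sitting a position early relative to where it belongs.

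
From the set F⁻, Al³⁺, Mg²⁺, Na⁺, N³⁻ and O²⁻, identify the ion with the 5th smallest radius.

These species are isoelectronic with 10 electrons. The only difference is the number of protons: Al³⁺ (Z=13), Mg²⁺ (Z=12), Na⁺ (Z=11), F⁻ (Z=9), O²⁻ (Z=8), N³⁻ (Z=7). The strongest nuclear pull (Al³⁺) gives the smallest ion.
Ordering: Al³⁺ < Mg²⁺ < Na⁺ < F⁻ < O²⁻ < N³⁻. The 5th smallest is O²⁻.

O²⁻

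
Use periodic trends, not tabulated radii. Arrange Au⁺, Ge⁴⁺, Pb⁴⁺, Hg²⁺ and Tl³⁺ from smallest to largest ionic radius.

Ge⁴⁺ < Pb⁴⁺ < Tl³⁺ < Hg²⁺ < Au⁺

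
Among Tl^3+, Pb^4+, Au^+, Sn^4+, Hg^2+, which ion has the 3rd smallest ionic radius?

Tabulating Z and e⁻: Sn^4+: 46 e⁻, Z=50, Pb^4+: 78 e⁻, Z=82, Tl^3+: 78 e⁻, Z=81, Hg^2+: 78 e⁻, Z=80, Au^+: 78 e⁻, Z=79. Sn^4+ < Pb^4+ (same group, 1 shell fewer); Pb^4+ < Tl^3+ (isoelectronic, higher Z=82 is smaller); Tl^3+ < Hg^2+ (isoelectronic, higher Z=81 is smaller); Hg^2+ < Au^+ (isoelectronic, higher Z=80 is smaller).
So the order is Sn^4+ < Pb^4+ < Tl^3+ < Hg^2+ < Au^+; the 3rd-smallest ion is Tl^3+.

Tl^3+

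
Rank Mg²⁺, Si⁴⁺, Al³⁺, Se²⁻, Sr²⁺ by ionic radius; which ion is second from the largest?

Sr²⁺

Si⁴⁺ (Z=14, 10 e⁻), Al³⁺ (Z=13, 10 e⁻), Mg²⁺ (Z=12, 10 e⁻), Sr²⁺ (Z=38, 36 e⁻), Se²⁻ (Z=34, 36 e⁻). Si⁴⁺ < Al³⁺ (isoelectronic, higher Z=14 is smaller); Al³⁺ < Mg²⁺ (isoelectronic, higher Z=13 is smaller); Mg²⁺ < Sr²⁺ (same group, 2 shells fewer); Sr²⁺ < Se²⁻ (isoelectronic, higher Z=38 is smaller).
So the order is Si⁴⁺ < Al³⁺ < Mg²⁺ < Sr²⁺ < Se²⁻; the 2nd-largest ion is Sr²⁺.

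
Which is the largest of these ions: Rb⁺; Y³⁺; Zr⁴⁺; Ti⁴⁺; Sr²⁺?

Tabulating Z and e⁻: Ti⁴⁺ (Z=22, 18 e⁻), Zr⁴⁺ (Z=40, 36 e⁻), Y³⁺ (Z=39, 36 e⁻), Sr²⁺ (Z=38, 36 e⁻), Rb⁺ (Z=37, 36 e⁻). Ti⁴⁺ < Zr⁴⁺ (same group, 1 shell fewer); Zr⁴⁺ < Y³⁺ (both 36 e⁻, Z=40>39); Y³⁺ < Sr²⁺ (isoelectronic, higher Z=39 is smaller); Sr²⁺ < Rb⁺ (both 36 e⁻, Z=38>37).

Rb⁺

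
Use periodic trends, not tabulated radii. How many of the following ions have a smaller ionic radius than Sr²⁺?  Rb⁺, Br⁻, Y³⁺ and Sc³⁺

Electron counts and nuclear charges: Sc³⁺ (Z=21, 18 e⁻), Y³⁺ (Z=39, 36 e⁻), Sr²⁺ (Z=38, 36 e⁻), Rb⁺ (Z=37, 36 e⁻), Br⁻ (Z=35, 36 e⁻). Sc³⁺ < Y³⁺ (same group, 1 shell fewer); Y³⁺ < Sr²⁺ (both 36 e⁻, Z=39>38); Sr²⁺ < Rb⁺ (both 36 e⁻, Z=38>37); Rb⁺ < Br⁻ (both 36 e⁻, Z=37>35).
Placing each against Sr²⁺: smaller — Sc³⁺, Y³⁺; larger — Rb⁺, Br⁻. That's 2.

2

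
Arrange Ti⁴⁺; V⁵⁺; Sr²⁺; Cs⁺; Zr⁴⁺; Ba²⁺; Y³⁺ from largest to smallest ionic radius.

Cs⁺ > Ba²⁺ > Sr²⁺ > Y³⁺ > Zr⁴⁺ > Ti⁴⁺ > V⁵⁺

Tabulating Z and e⁻: V⁵⁺ has 18 e⁻ (Z=23), Ti⁴⁺ has 18 e⁻ (Z=22), Zr⁴⁺ has 36 e⁻ (Z=40), Y³⁺ has 36 e⁻ (Z=39), Sr²⁺ has 36 e⁻ (Z=38), Ba²⁺ has 54 e⁻ (Z=56), Cs⁺ has 54 e⁻ (Z=55). V⁵⁺ < Ti⁴⁺ (both 18 e⁻, Z=23>22); Ti⁴⁺ < Zr⁴⁺ (same group, 1 shell fewer); Zr⁴⁺ < Y³⁺ (isoelectronic, higher Z=40 is smaller); Y³⁺ < Sr²⁺ (both 36 e⁻, Z=39>38); Sr²⁺ < Ba²⁺ (same group, period 5 vs 6); Ba²⁺ < Cs⁺ (isoelectronic, higher Z=56 is smaller).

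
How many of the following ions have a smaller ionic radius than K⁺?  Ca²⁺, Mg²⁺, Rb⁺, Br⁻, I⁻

2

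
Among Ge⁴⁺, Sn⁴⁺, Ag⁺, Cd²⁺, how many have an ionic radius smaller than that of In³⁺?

First list Z and electron count for each: Ge⁴⁺ has 28 e⁻ (Z=32), Sn⁴⁺ has 46 e⁻ (Z=50), In³⁺ has 46 e⁻ (Z=49), Cd²⁺ has 46 e⁻ (Z=48), Ag⁺ has 46 e⁻ (Z=47). Ge⁴⁺ < Sn⁴⁺ (same group, period 4 vs 5); Sn⁴⁺ < In³⁺ (both 46 e⁻, Z=50>49); In³⁺ < Cd²⁺ (isoelectronic, higher Z=49 is smaller); Cd²⁺ < Ag⁺ (isoelectronic, higher Z=48 is smaller).
Ordering all of them (including In³⁺) by radius gives Ge⁴⁺ < Sn⁴⁺ < In³⁺ < Cd²⁺ < Ag⁺. So 2 are smaller.

2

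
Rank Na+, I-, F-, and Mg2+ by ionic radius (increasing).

Mg2+ < Na+ < F- < I-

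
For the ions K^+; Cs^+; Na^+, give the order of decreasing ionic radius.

Cs^+ > K^+ > Na^+

These ions sit in one column with identical charge. Each step down the periodic table adds a principal shell, increasing the radius.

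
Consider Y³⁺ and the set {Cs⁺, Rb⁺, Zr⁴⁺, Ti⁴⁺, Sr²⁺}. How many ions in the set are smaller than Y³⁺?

2

Tabulating Z and e⁻: Ti⁴⁺: 18 e⁻, Z=22, Zr⁴⁺: 36 e⁻, Z=40, Y³⁺: 36 e⁻, Z=39, Sr²⁺: 36 e⁻, Z=38, Rb⁺: 36 e⁻, Z=37, Cs⁺: 54 e⁻, Z=55. Ti⁴⁺ < Zr⁴⁺ (same group, period 4 vs 5); Zr⁴⁺ < Y³⁺ (isoelectronic, higher Z=40 is smaller); Y³⁺ < Sr²⁺ (both 36 e⁻, Z=39>38); Sr²⁺ < Rb⁺ (both 36 e⁻, Z=38>37); Rb⁺ < Cs⁺ (same group, period 5 vs 6).
Overall: Ti⁴⁺ < Zr⁴⁺ < Y³⁺ < Sr²⁺ < Rb⁺ < Cs⁺. Y³⁺ has 2 below it and 3 above. Count: 2.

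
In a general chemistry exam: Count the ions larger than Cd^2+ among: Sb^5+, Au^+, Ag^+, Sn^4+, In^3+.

Tabulating Z and e⁻: Sb^5+: 46 e⁻, Z=51, Sn^4+: 46 e⁻, Z=50, In^3+: 46 e⁻, Z=49, Cd^2+: 46 e⁻, Z=48, Ag^+: 46 e⁻, Z=47, Au^+: 78 e⁻, Z=79. Sb^5+ < Sn^4+ (isoelectronic, higher Z=51 is smaller); Sn^4+ < In^3+ (both 46 e⁻, Z=50>49); In^3+ < Cd^2+ (isoelectronic, higher Z=49 is smaller); Cd^2+ < Ag^+ (both 46 e⁻, Z=48>47); Ag^+ < Au^+ (same group, 1 shell fewer).
Overall: Sb^5+ < Sn^4+ < In^3+ < Cd^2+ < Ag^+ < Au^+. Cd^2+ has 3 below it and 2 above. Count: 2.

2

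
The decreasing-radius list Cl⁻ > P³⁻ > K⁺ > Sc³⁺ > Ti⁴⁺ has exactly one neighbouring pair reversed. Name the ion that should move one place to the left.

P³⁻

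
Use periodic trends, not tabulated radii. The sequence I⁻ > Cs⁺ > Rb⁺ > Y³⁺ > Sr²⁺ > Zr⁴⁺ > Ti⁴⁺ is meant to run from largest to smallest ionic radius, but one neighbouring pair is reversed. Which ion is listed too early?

Y³⁺

Scanning neighbour by neighbour, only Y³⁺/Sr²⁺ violates a trend: Y³⁺ and Sr²⁺ share 36 electrons; the higher nuclear charge on Y (Z=39) contracts it more, so Y³⁺ < Sr²⁺. That makes Y³⁺ the one sitting a position early relative to where it belongs.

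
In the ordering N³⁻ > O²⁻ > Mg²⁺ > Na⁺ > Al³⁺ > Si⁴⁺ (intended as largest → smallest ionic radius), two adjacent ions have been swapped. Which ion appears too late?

Na⁺

Scanning neighbour by neighbour, only Mg²⁺/Na⁺ violates a trend: Mg²⁺ and Na⁺ share 10 electrons; the higher nuclear charge on Mg (Z=12) contracts it more, so Mg²⁺ < Na⁺. That makes Na⁺ the one sitting a position late relative to where it belongs.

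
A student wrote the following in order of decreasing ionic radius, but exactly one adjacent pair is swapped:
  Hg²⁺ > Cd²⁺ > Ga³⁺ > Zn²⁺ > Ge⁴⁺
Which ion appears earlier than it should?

Ga³⁺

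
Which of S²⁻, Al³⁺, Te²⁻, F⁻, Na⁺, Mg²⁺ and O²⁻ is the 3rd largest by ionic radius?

Work out protons and electrons: Al³⁺: 10 e⁻, Z=13, Mg²⁺: 10 e⁻, Z=12, Na⁺: 10 e⁻, Z=11, F⁻: 10 e⁻, Z=9, O²⁻: 10 e⁻, Z=8, S²⁻: 18 e⁻, Z=16, Te²⁻: 54 e⁻, Z=52. Al³⁺ < Mg²⁺ (both 10 e⁻, Z=13>12); Mg²⁺ < Na⁺ (isoelectronic, higher Z=12 is smaller); Na⁺ < F⁻ (both 10 e⁻, Z=11>9); F⁻ < O²⁻ (isoelectronic, higher Z=9 is smaller); O²⁻ < S²⁻ (same group, 1 shell fewer); S²⁻ < Te²⁻ (same group, period 3 vs 5).
So the order is Al³⁺ < Mg²⁺ < Na⁺ < F⁻ < O²⁻ < S²⁻ < Te²⁻; the 3rd-largest ion is O²⁻.

O²⁻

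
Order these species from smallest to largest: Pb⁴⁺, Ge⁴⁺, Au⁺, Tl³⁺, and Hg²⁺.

Ge⁴⁺ has 28 e⁻ (Z=32), Pb⁴⁺ has 78 e⁻ (Z=82), Tl³⁺ has 78 e⁻ (Z=81), Hg²⁺ has 78 e⁻ (Z=80), Au⁺ has 78 e⁻ (Z=79). Ge⁴⁺ < Pb⁴⁺ (same group, period 4 vs 6); Pb⁴⁺ < Tl³⁺ (isoelectronic, higher Z=82 is smaller); Tl³⁺ < Hg²⁺ (both 78 e⁻, Z=81>80); Hg²⁺ < Au⁺ (both 78 e⁻, Z=80>79).

Ge⁴⁺ < Pb⁴⁺ < Tl³⁺ < Hg²⁺ < Au⁺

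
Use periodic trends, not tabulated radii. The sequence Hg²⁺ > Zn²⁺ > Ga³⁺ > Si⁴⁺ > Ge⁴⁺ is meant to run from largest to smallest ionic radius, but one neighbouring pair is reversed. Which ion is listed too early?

Si⁴⁺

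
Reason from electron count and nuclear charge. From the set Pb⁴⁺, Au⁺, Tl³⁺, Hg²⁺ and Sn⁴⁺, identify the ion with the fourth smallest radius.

Hg²⁺

Work out protons and electrons: Sn⁴⁺ (Z=50, 46 e⁻), Pb⁴⁺ (Z=82, 78 e⁻), Tl³⁺ (Z=81, 78 e⁻), Hg²⁺ (Z=80, 78 e⁻), Au⁺ (Z=79, 78 e⁻). Sn⁴⁺ < Pb⁴⁺ (same group, period 5 vs 6); Pb⁴⁺ < Tl³⁺ (isoelectronic, higher Z=82 is smaller); Tl³⁺ < Hg²⁺ (isoelectronic, higher Z=81 is smaller); Hg²⁺ < Au⁺ (isoelectronic, higher Z=80 is smaller).
Full ascending order: Sn⁴⁺ < Pb⁴⁺ < Tl³⁺ < Hg²⁺ < Au⁺. Counting from the smallest, position 4 is Hg²⁺.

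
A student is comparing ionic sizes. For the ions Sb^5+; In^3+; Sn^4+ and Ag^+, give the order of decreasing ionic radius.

Ag^+ > In^3+ > Sn^4+ > Sb^5+

Each ion has 46 electrons. The ranking follows nuclear charge in reverse — greater Z gives a smaller radius. Sb^5+ (Z=51), Sn^4+ (Z=50), In^3+ (Z=49), Ag^+ (Z=47).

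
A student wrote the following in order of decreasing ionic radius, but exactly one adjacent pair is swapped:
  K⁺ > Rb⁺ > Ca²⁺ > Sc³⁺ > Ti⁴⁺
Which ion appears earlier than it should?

K⁺

Scanning neighbour by neighbour, only K⁺/Rb⁺ violates a trend: same group and charge — period 4 sits above period 5, so K⁺ is smaller. That makes K⁺ the one sitting a position early relative to where it belongs.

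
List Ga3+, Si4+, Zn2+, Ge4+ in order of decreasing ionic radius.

Work out protons and electrons: Si4+ (Z=14, 10 e⁻), Ge4+ (Z=32, 28 e⁻), Ga3+ (Z=31, 28 e⁻), Zn2+ (Z=30, 28 e⁻). Si4+ < Ge4+ (same group, 1 shell fewer); Ge4+ < Ga3+ (both 28 e⁻, Z=32>31); Ga3+ < Zn2+ (both 28 e⁻, Z=31>30).

Zn2+ > Ga3+ > Ge4+ > Si4+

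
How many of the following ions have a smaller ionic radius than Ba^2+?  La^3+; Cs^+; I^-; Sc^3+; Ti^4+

3

Work out protons and electrons: Ti^4+ (Z=22, 18 e⁻), Sc^3+ (Z=21, 18 e⁻), La^3+ (Z=57, 54 e⁻), Ba^2+ (Z=56, 54 e⁻), Cs^+ (Z=55, 54 e⁻), I^- (Z=53, 54 e⁻). Ti^4+ < Sc^3+ (isoelectronic, higher Z=22 is smaller); Sc^3+ < La^3+ (same group, period 4 vs 6); La^3+ < Ba^2+ (isoelectronic, higher Z=57 is smaller); Ba^2+ < Cs^+ (both 54 e⁻, Z=56>55); Cs^+ < I^- (isoelectronic, higher Z=55 is smaller).
Relative to Ba^2+, the ions that are smaller are Ti^4+, Sc^3+, La^3+. Count: 3.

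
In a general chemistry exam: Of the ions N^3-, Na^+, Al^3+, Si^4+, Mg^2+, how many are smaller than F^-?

All of these have 10 electrons (isoelectronic). With the same electron cloud, the ion with the most protons pulls it in tightest. Nuclear charges: Si^4+ (Z=14), Al^3+ (Z=13), Mg^2+ (Z=12), Na^+ (Z=11), F^- (Z=9), N^3- (Z=7). Highest Z is smallest.
Relative to F^-, the ions that are smaller are Si^4+, Al^3+, Mg^2+, Na^+. So 4 are smaller.

4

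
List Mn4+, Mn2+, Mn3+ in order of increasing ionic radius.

Mn4+ < Mn3+ < Mn2+

These are all Mn ions. Removing more electrons (higher positive charge) pulls the remaining electrons in closer, so Mn4+ is smallest and Mn2+ is largest.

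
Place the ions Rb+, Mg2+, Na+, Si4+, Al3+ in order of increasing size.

Si4+ < Al3+ < Mg2+ < Na+ < Rb+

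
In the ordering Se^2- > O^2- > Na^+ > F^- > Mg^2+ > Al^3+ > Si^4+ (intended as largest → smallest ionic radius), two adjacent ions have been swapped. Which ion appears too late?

Scanning neighbour by neighbour, only Na^+/F^- violates a trend: they are isoelectronic (10 e⁻) and Na has more protons than F (11 vs 9), making Na^+ smaller. That makes F^- the one sitting a position late relative to where it belongs.

F^-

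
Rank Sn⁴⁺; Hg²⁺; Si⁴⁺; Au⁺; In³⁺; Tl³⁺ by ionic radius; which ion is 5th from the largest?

Work out protons and electrons: Si⁴⁺ has 10 e⁻ (Z=14), Sn⁴⁺ has 46 e⁻ (Z=50), In³⁺ has 46 e⁻ (Z=49), Tl³⁺ has 78 e⁻ (Z=81), Hg²⁺ has 78 e⁻ (Z=80), Au⁺ has 78 e⁻ (Z=79). Si⁴⁺ < Sn⁴⁺ (same group, 2 shells fewer); Sn⁴⁺ < In³⁺ (both 46 e⁻, Z=50>49); In³⁺ < Tl³⁺ (same group, 1 shell fewer); Tl³⁺ < Hg²⁺ (both 78 e⁻, Z=81>80); Hg²⁺ < Au⁺ (isoelectronic, higher Z=80 is smaller).
Ordering: Si⁴⁺ < Sn⁴⁺ < In³⁺ < Tl³⁺ < Hg²⁺ < Au⁺. The 5th largest is Sn⁴⁺.

Sn⁴⁺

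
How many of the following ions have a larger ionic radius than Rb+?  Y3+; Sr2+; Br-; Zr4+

Each ion has 36 electrons. The ranking follows nuclear charge in reverse — greater Z gives a smaller radius. Zr4+ (Z=40), Y3+ (Z=39), Sr2+ (Z=38), Rb+ (Z=37), Br- (Z=35).
Relative to Rb+, the ions that are larger are Br-. So 1 is larger.

1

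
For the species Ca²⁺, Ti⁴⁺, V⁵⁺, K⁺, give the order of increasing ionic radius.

V⁵⁺ < Ti⁴⁺ < Ca²⁺ < K⁺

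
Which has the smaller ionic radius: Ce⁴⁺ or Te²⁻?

Each ion has 54 electrons. The ranking follows nuclear charge in reverse — greater Z gives a smaller radius. Ce⁴⁺ (Z=58), Te²⁻ (Z=52).

Ce⁴⁺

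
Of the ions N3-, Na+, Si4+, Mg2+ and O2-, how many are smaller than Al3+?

Each ion has 10 electrons. The ranking follows nuclear charge in reverse — greater Z gives a smaller radius. Si4+ (Z=14), Al3+ (Z=13), Mg2+ (Z=12), Na+ (Z=11), O2- (Z=8), N3- (Z=7).
Relative to Al3+, the ions that are smaller are Si4+. So 1 is smaller.

1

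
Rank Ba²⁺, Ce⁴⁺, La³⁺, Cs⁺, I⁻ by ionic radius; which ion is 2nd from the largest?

Cs⁺

These species are isoelectronic with 54 electrons. The only difference is the number of protons: Ce⁴⁺ (Z=58), La³⁺ (Z=57), Ba²⁺ (Z=56), Cs⁺ (Z=55), I⁻ (Z=53). The strongest nuclear pull (Ce⁴⁺) gives the smallest ion.
That gives Ce⁴⁺ < La³⁺ < Ba²⁺ < Cs⁺ < I⁻. From the largest end, number 2 is Cs⁺.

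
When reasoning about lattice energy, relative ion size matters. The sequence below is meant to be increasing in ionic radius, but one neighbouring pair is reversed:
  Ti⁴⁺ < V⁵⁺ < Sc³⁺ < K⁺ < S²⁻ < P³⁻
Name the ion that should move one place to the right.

Ti⁴⁺

Scanning neighbour by neighbour, only Ti⁴⁺/V⁵⁺ violates a trend: V⁵⁺ and Ti⁴⁺ share 18 electrons; the higher nuclear charge on V (Z=23) contracts it more, so V⁵⁺ < Ti⁴⁺. That makes Ti⁴⁺ the one sitting a position early relative to where it belongs.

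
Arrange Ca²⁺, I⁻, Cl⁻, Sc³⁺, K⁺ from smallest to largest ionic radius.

Sc³⁺ < Ca²⁺ < K⁺ < Cl⁻ < I⁻

First list Z and electron count for each: Sc³⁺ (Z=21, 18 e⁻), Ca²⁺ (Z=20, 18 e⁻), K⁺ (Z=19, 18 e⁻), Cl⁻ (Z=17, 18 e⁻), I⁻ (Z=53, 54 e⁻). Sc³⁺ < Ca²⁺ (both 18 e⁻, Z=21>20); Ca²⁺ < K⁺ (both 18 e⁻, Z=20>19); K⁺ < Cl⁻ (isoelectronic, higher Z=19 is smaller); Cl⁻ < I⁻ (same group, period 3 vs 5).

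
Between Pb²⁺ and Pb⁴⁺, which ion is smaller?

Pb⁴⁺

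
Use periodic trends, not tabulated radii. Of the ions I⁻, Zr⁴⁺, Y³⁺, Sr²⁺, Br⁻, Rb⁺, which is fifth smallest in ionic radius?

Work out protons and electrons: Zr⁴⁺: 36 e⁻, Z=40, Y³⁺: 36 e⁻, Z=39, Sr²⁺: 36 e⁻, Z=38, Rb⁺: 36 e⁻, Z=37, Br⁻: 36 e⁻, Z=35, I⁻: 54 e⁻, Z=53. Zr⁴⁺ < Y³⁺ (isoelectronic, higher Z=40 is smaller); Y³⁺ < Sr²⁺ (isoelectronic, higher Z=39 is smaller); Sr²⁺ < Rb⁺ (isoelectronic, higher Z=38 is smaller); Rb⁺ < Br⁻ (both 36 e⁻, Z=37>35); Br⁻ < I⁻ (same group, 1 shell fewer).
That gives Zr⁴⁺ < Y³⁺ < Sr²⁺ < Rb⁺ < Br⁻ < I⁻. From the smallest end, number 5 is Br⁻.

Br⁻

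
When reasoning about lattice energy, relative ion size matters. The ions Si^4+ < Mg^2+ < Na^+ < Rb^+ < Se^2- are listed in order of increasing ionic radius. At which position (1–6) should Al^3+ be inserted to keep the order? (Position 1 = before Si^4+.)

Work out protons and electrons: Si^4+ (Z=14, 10 e⁻), Al^3+ (Z=13, 10 e⁻), Mg^2+ (Z=12, 10 e⁻), Na^+ (Z=11, 10 e⁻), Rb^+ (Z=37, 36 e⁻), Se^2- (Z=34, 36 e⁻). Si^4+ < Al^3+ (both 10 e⁻, Z=14>13); Al^3+ < Mg^2+ (both 10 e⁻, Z=13>12); Mg^2+ < Na^+ (isoelectronic, higher Z=12 is smaller); Na^+ < Rb^+ (same group, 2 shells fewer); Rb^+ < Se^2- (isoelectronic, higher Z=37 is smaller).
With Al^3+ included the full order is Si^4+ < Al^3+ < Mg^2+ < Na^+ < Rb^+ < Se^2-, so it takes position 2.

2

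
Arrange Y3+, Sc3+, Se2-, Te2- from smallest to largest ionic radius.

Sc3+ < Y3+ < Se2- < Te2-

First list Z and electron count for each: Sc3+ has 18 e⁻ (Z=21), Y3+ has 36 e⁻ (Z=39), Se2- has 36 e⁻ (Z=34), Te2- has 54 e⁻ (Z=52). Sc3+ < Y3+ (same group, period 4 vs 5); Y3+ < Se2- (isoelectronic, higher Z=39 is smaller); Se2- < Te2- (same group, 1 shell fewer).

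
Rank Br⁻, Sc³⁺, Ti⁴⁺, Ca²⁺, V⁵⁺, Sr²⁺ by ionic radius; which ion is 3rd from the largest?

Ca²⁺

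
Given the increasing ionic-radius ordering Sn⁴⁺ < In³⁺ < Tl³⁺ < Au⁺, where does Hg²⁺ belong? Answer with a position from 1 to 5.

Sn⁴⁺: 46 e⁻, Z=50, In³⁺: 46 e⁻, Z=49, Tl³⁺: 78 e⁻, Z=81, Hg²⁺: 78 e⁻, Z=80, Au⁺: 78 e⁻, Z=79. Sn⁴⁺ < In³⁺ (both 46 e⁻, Z=50>49); In³⁺ < Tl³⁺ (same group, 1 shell fewer); Tl³⁺ < Hg²⁺ (both 78 e⁻, Z=81>80); Hg²⁺ < Au⁺ (isoelectronic, higher Z=80 is smaller).
The complete sequence is Sn⁴⁺ < In³⁺ < Tl³⁺ < Hg²⁺ < Au⁺. Hg²⁺ sits at position 4.

4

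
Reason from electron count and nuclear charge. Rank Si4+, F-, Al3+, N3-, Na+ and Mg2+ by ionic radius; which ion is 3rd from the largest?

Isoelectronic series (10 e⁻ each). Size is set by nuclear charge: more protons means a smaller ion. Si4+ (Z=14), Al3+ (Z=13), Mg2+ (Z=12), Na+ (Z=11), F- (Z=9), N3- (Z=7).
Ordering: Si4+ < Al3+ < Mg2+ < Na+ < F- < N3-. The 3rd largest is Na+.

Na+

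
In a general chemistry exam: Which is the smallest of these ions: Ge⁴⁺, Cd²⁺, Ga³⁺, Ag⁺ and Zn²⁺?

Electron counts and nuclear charges: Ge⁴⁺ (Z=32, 28 e⁻), Ga³⁺ (Z=31, 28 e⁻), Zn²⁺ (Z=30, 28 e⁻), Cd²⁺ (Z=48, 46 e⁻), Ag⁺ (Z=47, 46 e⁻). Ge⁴⁺ < Ga³⁺ (both 28 e⁻, Z=32>31); Ga³⁺ < Zn²⁺ (isoelectronic, higher Z=31 is smaller); Zn²⁺ < Cd²⁺ (same group, 1 shell fewer); Cd²⁺ < Ag⁺ (both 46 e⁻, Z=48>47).

Ge⁴⁺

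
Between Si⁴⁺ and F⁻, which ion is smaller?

Si⁴⁺

Isoelectronic series (10 e⁻ each). Size is set by nuclear charge: more protons means a smaller ion. Si⁴⁺ (Z=14), F⁻ (Z=9).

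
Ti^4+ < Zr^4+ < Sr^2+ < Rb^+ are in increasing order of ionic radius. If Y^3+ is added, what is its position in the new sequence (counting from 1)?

3

Ti^4+: 18 e⁻, Z=22, Zr^4+: 36 e⁻, Z=40, Y^3+: 36 e⁻, Z=39, Sr^2+: 36 e⁻, Z=38, Rb^+: 36 e⁻, Z=37. Ti^4+ < Zr^4+ (same group, 1 shell fewer); Zr^4+ < Y^3+ (isoelectronic, higher Z=40 is smaller); Y^3+ < Sr^2+ (isoelectronic, higher Z=39 is smaller); Sr^2+ < Rb^+ (both 36 e⁻, Z=38>37).
Putting Y^3+ in gives Ti^4+ < Zr^4+ < Y^3+ < Sr^2+ < Rb^+; it lands at slot 3.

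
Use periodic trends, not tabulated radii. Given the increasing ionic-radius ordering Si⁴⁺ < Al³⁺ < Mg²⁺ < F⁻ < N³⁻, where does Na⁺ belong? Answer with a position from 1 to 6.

4

Each ion has 10 electrons. The ranking follows nuclear charge in reverse — greater Z gives a smaller radius. Si⁴⁺ (Z=14), Al³⁺ (Z=13), Mg²⁺ (Z=12), Na⁺ (Z=11), F⁻ (Z=9), N³⁻ (Z=7).
With Na⁺ included the full order is Si⁴⁺ < Al³⁺ < Mg²⁺ < Na⁺ < F⁻ < N³⁻, so it takes position 4.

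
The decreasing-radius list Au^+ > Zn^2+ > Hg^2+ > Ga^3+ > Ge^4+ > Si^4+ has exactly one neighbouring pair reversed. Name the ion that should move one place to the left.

Hg^2+

Scanning neighbour by neighbour, only Zn^2+/Hg^2+ violates a trend: Zn^2+ and Hg^2+ are in one column with the same charge; the lighter period-4 ion has 2 fewer shells and is smaller. That makes Hg^2+ the one sitting a position late relative to where it belongs.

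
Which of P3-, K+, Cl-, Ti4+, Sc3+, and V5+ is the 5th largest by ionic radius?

Ti4+

All of these have 18 electrons (isoelectronic). With the same electron cloud, the ion with the most protons pulls it in tightest. Nuclear charges: V5+ (Z=23), Ti4+ (Z=22), Sc3+ (Z=21), K+ (Z=19), Cl- (Z=17), P3- (Z=15). Highest Z is smallest.
Ordering: V5+ < Ti4+ < Sc3+ < K+ < Cl- < P3-. The 5th largest is Ti4+.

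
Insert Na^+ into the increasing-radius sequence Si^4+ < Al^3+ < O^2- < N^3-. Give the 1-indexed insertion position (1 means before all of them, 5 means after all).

Each ion has 10 electrons. The ranking follows nuclear charge in reverse — greater Z gives a smaller radius. Si^4+ (Z=14), Al^3+ (Z=13), Na^+ (Z=11), O^2- (Z=8), N^3- (Z=7).
The complete sequence is Si^4+ < Al^3+ < Na^+ < O^2- < N^3-. Na^+ sits at position 3.

3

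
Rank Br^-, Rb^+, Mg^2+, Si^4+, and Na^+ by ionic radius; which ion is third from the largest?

Na^+

Work out protons and electrons: Si^4+: 10 e⁻, Z=14, Mg^2+: 10 e⁻, Z=12, Na^+: 10 e⁻, Z=11, Rb^+: 36 e⁻, Z=37, Br^-: 36 e⁻, Z=35. Si^4+ < Mg^2+ (both 10 e⁻, Z=14>12); Mg^2+ < Na^+ (both 10 e⁻, Z=12>11); Na^+ < Rb^+ (same group, period 3 vs 5); Rb^+ < Br^- (isoelectronic, higher Z=37 is smaller).
So the order is Si^4+ < Mg^2+ < Na^+ < Rb^+ < Br^-; the 3rd-largest ion is Na^+.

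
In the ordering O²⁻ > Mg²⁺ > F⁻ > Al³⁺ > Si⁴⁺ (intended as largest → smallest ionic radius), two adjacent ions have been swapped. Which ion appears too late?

F⁻

Scanning neighbour by neighbour, only Mg²⁺/F⁻ violates a trend: they are isoelectronic (10 e⁻) and Mg has more protons than F (12 vs 9), making Mg²⁺ smaller. That makes F⁻ the one sitting a position late relative to where it belongs.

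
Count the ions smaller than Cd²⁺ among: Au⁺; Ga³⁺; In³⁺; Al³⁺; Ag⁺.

Al³⁺ (Z=13, 10 e⁻), Ga³⁺ (Z=31, 28 e⁻), In³⁺ (Z=49, 46 e⁻), Cd²⁺ (Z=48, 46 e⁻), Ag⁺ (Z=47, 46 e⁻), Au⁺ (Z=79, 78 e⁻). Al³⁺ < Ga³⁺ (same group, period 3 vs 4); Ga³⁺ < In³⁺ (same group, period 4 vs 5); In³⁺ < Cd²⁺ (isoelectronic, higher Z=49 is smaller); Cd²⁺ < Ag⁺ (both 46 e⁻, Z=48>47); Ag⁺ < Au⁺ (same group, period 5 vs 6).
Placing each against Cd²⁺: smaller — Al³⁺, Ga³⁺, In³⁺; larger — Ag⁺, Au⁺. That's 3.

3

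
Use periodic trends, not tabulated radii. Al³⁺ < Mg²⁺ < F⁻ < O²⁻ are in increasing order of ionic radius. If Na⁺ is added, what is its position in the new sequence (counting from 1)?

3

These species are isoelectronic with 10 electrons. The only difference is the number of protons: Al³⁺ (Z=13), Mg²⁺ (Z=12), Na⁺ (Z=11), F⁻ (Z=9), O²⁻ (Z=8). The strongest nuclear pull (Al³⁺) gives the smallest ion.
The complete sequence is Al³⁺ < Mg²⁺ < Na⁺ < F⁻ < O²⁻. Na⁺ sits at position 3.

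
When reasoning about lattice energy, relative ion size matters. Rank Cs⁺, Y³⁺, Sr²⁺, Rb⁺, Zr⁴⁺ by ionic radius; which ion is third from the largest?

Sr²⁺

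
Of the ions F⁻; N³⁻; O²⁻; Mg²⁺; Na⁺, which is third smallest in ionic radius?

These species are isoelectronic with 10 electrons. The only difference is the number of protons: Mg²⁺ (Z=12), Na⁺ (Z=11), F⁻ (Z=9), O²⁻ (Z=8), N³⁻ (Z=7). The strongest nuclear pull (Mg²⁺) gives the smallest ion.
Ordering: Mg²⁺ < Na⁺ < F⁻ < O²⁻ < N³⁻. The third smallest is F⁻.

F⁻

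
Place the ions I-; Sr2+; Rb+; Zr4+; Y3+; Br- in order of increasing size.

Electron counts and nuclear charges: Zr4+ (Z=40, 36 e⁻), Y3+ (Z=39, 36 e⁻), Sr2+ (Z=38, 36 e⁻), Rb+ (Z=37, 36 e⁻), Br- (Z=35, 36 e⁻), I- (Z=53, 54 e⁻). Zr4+ < Y3+ (both 36 e⁻, Z=40>39); Y3+ < Sr2+ (both 36 e⁻, Z=39>38); Sr2+ < Rb+ (both 36 e⁻, Z=38>37); Rb+ < Br- (isoelectronic, higher Z=37 is smaller); Br- < I- (same group, period 4 vs 5).

Zr4+ < Y3+ < Sr2+ < Rb+ < Br- < I-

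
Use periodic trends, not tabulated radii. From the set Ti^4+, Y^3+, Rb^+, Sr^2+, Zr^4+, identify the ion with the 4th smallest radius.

Sr^2+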